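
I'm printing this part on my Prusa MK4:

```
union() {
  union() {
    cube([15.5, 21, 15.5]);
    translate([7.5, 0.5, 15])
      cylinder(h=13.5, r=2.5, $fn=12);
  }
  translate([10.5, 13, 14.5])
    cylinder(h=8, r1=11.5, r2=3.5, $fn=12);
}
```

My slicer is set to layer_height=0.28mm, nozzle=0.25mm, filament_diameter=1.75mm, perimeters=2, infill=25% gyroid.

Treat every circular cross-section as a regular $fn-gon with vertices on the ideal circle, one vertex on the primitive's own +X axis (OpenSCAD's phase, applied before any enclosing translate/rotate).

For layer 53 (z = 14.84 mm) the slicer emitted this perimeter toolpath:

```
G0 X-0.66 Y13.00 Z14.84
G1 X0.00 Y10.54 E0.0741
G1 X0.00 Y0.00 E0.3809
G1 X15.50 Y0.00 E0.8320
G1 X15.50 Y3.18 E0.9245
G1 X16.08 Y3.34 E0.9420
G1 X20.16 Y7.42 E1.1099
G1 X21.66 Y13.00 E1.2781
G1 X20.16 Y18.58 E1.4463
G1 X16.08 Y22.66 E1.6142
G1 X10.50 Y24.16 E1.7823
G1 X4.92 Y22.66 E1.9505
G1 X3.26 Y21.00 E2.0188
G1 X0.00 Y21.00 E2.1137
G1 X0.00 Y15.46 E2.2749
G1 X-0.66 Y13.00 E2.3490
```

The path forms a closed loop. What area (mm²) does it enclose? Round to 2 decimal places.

436.24 mm²

Apply the shoelace formula to the sequence of (X, Y) vertices; enclosed area = 436.24 mm².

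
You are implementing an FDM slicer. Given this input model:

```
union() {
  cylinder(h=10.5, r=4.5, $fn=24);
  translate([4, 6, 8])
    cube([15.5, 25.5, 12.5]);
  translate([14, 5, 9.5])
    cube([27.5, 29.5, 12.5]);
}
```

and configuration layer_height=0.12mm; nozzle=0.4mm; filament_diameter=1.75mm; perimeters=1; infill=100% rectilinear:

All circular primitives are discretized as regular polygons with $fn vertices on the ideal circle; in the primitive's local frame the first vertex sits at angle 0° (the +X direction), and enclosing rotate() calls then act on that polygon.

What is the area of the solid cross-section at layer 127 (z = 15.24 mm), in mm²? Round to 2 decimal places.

At z = 15.24 mm: the cylinder is not intersected at this z (z outside [0, 10.5]); the cube at (4, 6) (footprint 15.5×25.5) is included at this height (area 395.25 mm²); the 27.5×29.5 cube at (14, 5) contributes its full rectangle (area 811.25 mm²); Merging all regions: the regions partially overlap — summed areas 1206.50 mm² minus the doubly-counted overlap 140.25 mm² gives 1066.25 mm² — area = 1066.25 mm². Overall, the cross-section is a single solid region. Net area = 1066.25 mm².

1066.25 mm²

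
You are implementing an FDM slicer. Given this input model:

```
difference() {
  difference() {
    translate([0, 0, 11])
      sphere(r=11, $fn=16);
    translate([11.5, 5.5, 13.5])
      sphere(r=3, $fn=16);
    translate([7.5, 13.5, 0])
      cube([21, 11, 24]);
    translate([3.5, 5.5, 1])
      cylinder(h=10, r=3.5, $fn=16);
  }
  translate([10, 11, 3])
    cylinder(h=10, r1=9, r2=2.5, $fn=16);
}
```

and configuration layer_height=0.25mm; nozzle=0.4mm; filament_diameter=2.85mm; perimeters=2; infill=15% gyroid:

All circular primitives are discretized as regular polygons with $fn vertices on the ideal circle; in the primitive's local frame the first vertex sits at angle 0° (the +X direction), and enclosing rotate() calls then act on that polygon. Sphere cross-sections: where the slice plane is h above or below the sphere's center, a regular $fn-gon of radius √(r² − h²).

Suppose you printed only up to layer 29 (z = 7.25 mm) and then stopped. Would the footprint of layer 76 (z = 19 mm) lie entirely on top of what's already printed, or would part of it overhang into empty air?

Compare the two slices. At z = 7.25: the r=11 sphere slices to a regular 16-gon of circumradius 10.341 (√(r²−h²) with h=3.75 from center) (area = (16/2)·10.341²·sin(360°/16) = 327.39 mm²); the sphere at (11.5, 5.5) is absent (|z−center|=6.250 > r=3); the cube at (7.5, 13.5) (footprint 21×11) is included at this height (area 231.00 mm²); the cylinder at (3.5, 5.5): section is a regular 16-gon, circumradius r=3.5 (area = (16/2)·3.500²·sin(360°/16) = 37.50 mm²); After the difference (first − rest): starting from the r=11 sphere (327.39 mm²), the 21×11 cube at (7.5, 13.5) misses the remaining region (no effect); the r=3.5 cylinder at (3.5, 5.5) lies wholly inside it (removes its full 37.50 mm² and its 21.85 mm outline becomes a hole wall) — area = 289.88 mm²; the cone at (10, 11): at t=0.425 of its height the radius interpolates to r₁+(r₂−r₁)t = 6.238, giving a regular 16-gon of that circumradius (area = (16/2)·6.238²·sin(360°/16) = 119.11 mm²); Subtracting the remaining from the first: starting from that combined region (289.88 mm²), the cone at (10, 11) partially overlaps it — only the 3.47 mm² overlap (of its 119.11 mm²) is removed, clipping the outline — area = 286.41 mm². At z = 19: the r=11 sphere slices to a regular 16-gon of circumradius 7.550 (√(r²−h²) with h=8 from center) (area = (16/2)·7.550²·sin(360°/16) = 174.50 mm²); the sphere at (11.5, 5.5) is not intersected at this z (|z−center|=5.500 > r=3); the cube at (7.5, 13.5) is present — its section is the full 21×11 rectangle (area 231.00 mm²); the cylinder at (3.5, 5.5) does not reach this height (z outside [1, 11]); Taking the first minus the rest: starting from the r=11 sphere (174.50 mm²), the 21×11 cube at (7.5, 13.5) misses the remaining region (no effect) — area = 174.50 mm²; the cone at (10, 11) is absent (z outside [3, 13]); Subtracting the remaining from the first: none of the subtracted shapes is present at this height, so the result so far is unchanged — area = 174.50 mm². Checking containment: at z = 19 the cross-section extends beyond the z = 7.25 cross-section by about 23.24 mm².

part overhangs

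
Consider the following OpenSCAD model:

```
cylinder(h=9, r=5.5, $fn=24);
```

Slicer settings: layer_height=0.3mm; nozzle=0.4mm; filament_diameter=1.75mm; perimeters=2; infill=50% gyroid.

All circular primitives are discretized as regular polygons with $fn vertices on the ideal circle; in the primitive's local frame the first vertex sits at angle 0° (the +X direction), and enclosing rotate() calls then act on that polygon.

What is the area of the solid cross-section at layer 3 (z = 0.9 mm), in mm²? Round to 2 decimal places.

At z = 0.9 mm: the cylinder: section is a regular 24-gon, circumradius r=5.5 (area = (24/2)·5.500²·sin(360°/24) = 93.95 mm²). Overall, the cross-section is a single solid region. Net area = 93.95 mm².

93.95 mm²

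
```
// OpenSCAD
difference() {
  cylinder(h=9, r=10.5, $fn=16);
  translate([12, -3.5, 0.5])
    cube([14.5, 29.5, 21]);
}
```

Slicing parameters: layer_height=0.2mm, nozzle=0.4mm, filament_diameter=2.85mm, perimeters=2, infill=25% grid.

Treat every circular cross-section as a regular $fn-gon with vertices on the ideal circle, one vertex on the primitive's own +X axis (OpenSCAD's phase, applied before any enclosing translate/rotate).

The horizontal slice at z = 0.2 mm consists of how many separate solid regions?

1

At z = 0.2 mm: the r=10.5 cylinder gives a regular 16-gon of circumradius 10.5 (constant along its height); the cube at (12, -3.5) is not intersected at this z (z outside [0.5, 21.5]); After the difference (first − rest): none of the subtracted shapes is present at this height, so the r=10.5 cylinder is unchanged — 1 connected region. The result has 1 disconnected region.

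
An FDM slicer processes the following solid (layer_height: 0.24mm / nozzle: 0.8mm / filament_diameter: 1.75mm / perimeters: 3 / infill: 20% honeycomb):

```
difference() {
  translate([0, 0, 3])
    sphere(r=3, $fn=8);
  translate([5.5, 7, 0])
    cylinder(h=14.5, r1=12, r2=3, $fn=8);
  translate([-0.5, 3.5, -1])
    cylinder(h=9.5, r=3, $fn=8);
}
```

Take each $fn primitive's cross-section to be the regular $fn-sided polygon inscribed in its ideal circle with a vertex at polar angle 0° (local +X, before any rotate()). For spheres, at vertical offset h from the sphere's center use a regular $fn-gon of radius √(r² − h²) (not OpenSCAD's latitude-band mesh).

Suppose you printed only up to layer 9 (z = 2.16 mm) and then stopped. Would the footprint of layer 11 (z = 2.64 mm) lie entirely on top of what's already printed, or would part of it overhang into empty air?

Compare the two slices. At z = 2.16: the sphere: section is a regular 8-gon, circumradius = √(r²−h²) = √(3²−0.84²) = 2.880 (area = (8/2)·2.880²·sin(360°/8) = 23.46 mm²); the cone at (5.5, 7) (r1=12→r2=3) has section circumradius 10.659 here — a regular 8-gon (area = (8/2)·10.659²·sin(360°/8) = 321.37 mm²); the r=3 cylinder at (-0.5, 3.5) contributes a regular 8-gon of circumradius 3 (area = (8/2)·3.000²·sin(360°/8) = 25.46 mm²); Taking the first minus the rest: starting from the r=3 sphere (23.46 mm²), the cone at (5.5, 7) partially overlaps it — only the 18.02 mm² overlap (of its 321.37 mm²) is removed, clipping the outline; the r=3 cylinder at (-0.5, 3.5) misses the remaining region (no effect) — area = 5.44 mm². At z = 2.64: the sphere: section is a regular 8-gon, circumradius = √(r²−h²) = √(3²−0.36²) = 2.978 (area = (8/2)·2.978²·sin(360°/8) = 25.09 mm²); the cone at (5.5, 7): at t=0.182 of its height the radius interpolates to r₁+(r₂−r₁)t = 10.361, giving a regular 8-gon of that circumradius (area = (8/2)·10.361²·sin(360°/8) = 303.65 mm²); the r=3 cylinder at (-0.5, 3.5) contributes a regular 8-gon of circumradius 3 (area = (8/2)·3.000²·sin(360°/8) = 25.46 mm²); Taking the first minus the rest: starting from the r=3 sphere (25.09 mm²), the cone at (5.5, 7) partially overlaps it — only the 17.35 mm² overlap (of its 303.65 mm²) is removed, clipping the outline; the r=3 cylinder at (-0.5, 3.5) misses the remaining region (no effect) — area = 7.74 mm². Checking containment: at z = 2.64 the cross-section extends beyond the z = 2.16 cross-section by about 2.31 mm².

part overhangs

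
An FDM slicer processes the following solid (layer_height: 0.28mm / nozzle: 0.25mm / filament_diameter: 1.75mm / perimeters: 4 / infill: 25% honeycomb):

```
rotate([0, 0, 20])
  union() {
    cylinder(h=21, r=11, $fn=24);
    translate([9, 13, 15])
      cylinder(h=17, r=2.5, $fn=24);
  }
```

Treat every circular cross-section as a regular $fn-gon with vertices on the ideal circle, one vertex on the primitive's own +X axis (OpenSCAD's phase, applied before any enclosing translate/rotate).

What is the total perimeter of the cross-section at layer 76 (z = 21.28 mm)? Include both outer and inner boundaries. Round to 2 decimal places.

15.66 mm

At z = 21.28 mm: the cylinder is absent (z outside [0, 21]); the r=2.5 cylinder at (9, 13) gives a regular 24-gon of circumradius 2.5 (constant along its height) (perimeter = 2·24·2.500·sin(180°/24) = 15.66 mm); Taking the union: only the r=2.5 cylinder at (9, 13) is present, so the union is just that shape — boundary = 15.66 mm; (whole slice rotated 20° about Z — lengths, areas and connectivity unchanged). Overall, the cross-section is a single solid region. Total boundary length (outer) = 15.66 mm.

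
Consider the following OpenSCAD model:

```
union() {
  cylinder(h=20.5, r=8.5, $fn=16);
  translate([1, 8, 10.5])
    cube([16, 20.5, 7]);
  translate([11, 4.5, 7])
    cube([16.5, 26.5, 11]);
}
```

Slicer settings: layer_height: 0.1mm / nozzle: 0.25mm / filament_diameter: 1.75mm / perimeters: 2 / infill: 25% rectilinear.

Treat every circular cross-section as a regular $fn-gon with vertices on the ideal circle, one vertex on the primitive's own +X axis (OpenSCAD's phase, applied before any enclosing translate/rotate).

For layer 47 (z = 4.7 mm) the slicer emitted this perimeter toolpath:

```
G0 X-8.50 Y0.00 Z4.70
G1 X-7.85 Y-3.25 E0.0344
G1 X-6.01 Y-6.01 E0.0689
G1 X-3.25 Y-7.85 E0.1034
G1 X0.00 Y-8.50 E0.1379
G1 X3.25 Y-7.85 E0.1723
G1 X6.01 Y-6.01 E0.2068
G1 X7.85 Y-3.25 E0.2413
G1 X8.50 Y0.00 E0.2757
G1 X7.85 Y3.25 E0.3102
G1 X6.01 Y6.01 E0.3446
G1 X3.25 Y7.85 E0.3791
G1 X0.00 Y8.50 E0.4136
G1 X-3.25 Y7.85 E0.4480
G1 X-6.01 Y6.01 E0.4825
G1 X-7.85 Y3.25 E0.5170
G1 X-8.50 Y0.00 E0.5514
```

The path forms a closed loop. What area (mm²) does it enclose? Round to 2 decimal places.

221.08 mm²

Apply the shoelace formula to the sequence of (X, Y) vertices; enclosed area = 221.08 mm².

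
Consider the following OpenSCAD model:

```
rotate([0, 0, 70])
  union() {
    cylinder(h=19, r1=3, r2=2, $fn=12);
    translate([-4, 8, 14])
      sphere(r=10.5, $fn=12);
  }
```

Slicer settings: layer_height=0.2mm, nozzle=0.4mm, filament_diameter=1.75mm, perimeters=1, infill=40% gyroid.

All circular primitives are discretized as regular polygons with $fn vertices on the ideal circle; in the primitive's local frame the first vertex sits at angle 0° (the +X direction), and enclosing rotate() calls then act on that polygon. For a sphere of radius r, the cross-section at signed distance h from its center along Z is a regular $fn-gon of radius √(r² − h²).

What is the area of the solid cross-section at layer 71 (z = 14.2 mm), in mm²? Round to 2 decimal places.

At z = 14.2 mm: the cone (r1=3→r2=2) has section circumradius 2.253 here — a regular 12-gon (area = (12/2)·2.253²·sin(360°/12) = 15.22 mm²); the r=10.5 sphere at (-4, 8) contributes a regular 12-gon of circumradius √(10.5²−0.2²) = 10.498 (area = (12/2)·10.498²·sin(360°/12) = 330.63 mm²); Merging all regions: the regions partially overlap — summed areas 345.85 mm² minus the doubly-counted overlap 12.97 mm² gives 332.88 mm² — area = 332.88 mm²; (rotated 70° about Z; rotation is an isometry so areas/perimeters/island counts are preserved). Overall, the cross-section is a single solid region. Net area = 332.88 mm².

332.88 mm²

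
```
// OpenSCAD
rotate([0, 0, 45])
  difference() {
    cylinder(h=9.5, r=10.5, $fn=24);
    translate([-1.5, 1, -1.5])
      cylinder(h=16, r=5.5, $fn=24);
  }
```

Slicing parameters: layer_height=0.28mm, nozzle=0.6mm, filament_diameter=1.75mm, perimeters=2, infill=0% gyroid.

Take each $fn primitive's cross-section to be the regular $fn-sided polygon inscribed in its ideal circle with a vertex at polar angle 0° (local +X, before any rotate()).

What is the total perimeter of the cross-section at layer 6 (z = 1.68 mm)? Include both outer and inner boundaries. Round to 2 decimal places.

At z = 1.68 mm: the r=10.5 cylinder gives a regular 24-gon of circumradius 10.5 (constant along its height) (perimeter = 2·24·10.500·sin(180°/24) = 65.79 mm); the r=5.5 cylinder at (-1.5, 1) gives a regular 24-gon of circumradius 5.5 (constant along its height) (perimeter = 2·24·5.500·sin(180°/24) = 34.46 mm); Taking the first minus the rest: starting from the r=10.5 cylinder, the r=5.5 cylinder at (-1.5, 1) lies wholly inside it (removes its full 93.95 mm² and its 34.46 mm outline becomes a hole wall) — boundary (outer + 1 inner loop) = 100.24 mm; (whole slice rotated 45° about Z — lengths, areas and connectivity unchanged). Overall, the cross-section is one region with 1 hole. Total boundary length (outer + inner) = 100.24 mm.

100.24 mm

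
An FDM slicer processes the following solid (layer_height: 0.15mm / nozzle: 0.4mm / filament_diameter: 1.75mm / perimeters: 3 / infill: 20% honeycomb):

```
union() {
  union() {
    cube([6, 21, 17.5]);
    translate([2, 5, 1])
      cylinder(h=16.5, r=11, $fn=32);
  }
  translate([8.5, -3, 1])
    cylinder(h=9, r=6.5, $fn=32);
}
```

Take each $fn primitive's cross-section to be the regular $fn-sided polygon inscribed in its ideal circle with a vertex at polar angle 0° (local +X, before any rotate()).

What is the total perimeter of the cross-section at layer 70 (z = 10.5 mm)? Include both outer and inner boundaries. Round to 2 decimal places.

79.87 mm

At z = 10.5 mm: the 6×21 cube contributes its full rectangle (perimeter 54.00 mm); the r=11 cylinder at (2, 5) gives a regular 32-gon of circumradius 11 (constant along its height) (perimeter = 2·32·11.000·sin(180°/32) = 69.00 mm); Combining (union): the regions partially overlap (shared area 94.66 mm²), so the edge portions inside another operand are dropped and the merged outline is re-measured after clipping — boundary = 79.87 mm; the cylinder at (8.5, -3) does not reach this height (z outside [1, 10]); Taking the union: only the result so far is present, so the union is just that shape — boundary = 79.87 mm. Overall, the cross-section is a single solid region. Total boundary length (outer) = 79.87 mm.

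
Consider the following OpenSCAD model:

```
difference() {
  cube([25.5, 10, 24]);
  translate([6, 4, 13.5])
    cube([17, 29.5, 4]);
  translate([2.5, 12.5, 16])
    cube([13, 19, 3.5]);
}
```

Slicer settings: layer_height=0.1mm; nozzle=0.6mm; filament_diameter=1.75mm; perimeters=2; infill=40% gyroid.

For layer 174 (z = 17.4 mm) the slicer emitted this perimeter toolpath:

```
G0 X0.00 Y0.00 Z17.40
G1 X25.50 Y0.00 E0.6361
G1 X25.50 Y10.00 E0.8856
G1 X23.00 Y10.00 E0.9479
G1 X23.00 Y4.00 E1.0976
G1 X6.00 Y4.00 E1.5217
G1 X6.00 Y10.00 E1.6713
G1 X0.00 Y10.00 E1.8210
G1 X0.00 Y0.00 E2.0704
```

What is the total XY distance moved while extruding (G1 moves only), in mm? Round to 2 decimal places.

83.00 mm

Sum the Euclidean lengths of each G1 segment: total = 83.00 mm.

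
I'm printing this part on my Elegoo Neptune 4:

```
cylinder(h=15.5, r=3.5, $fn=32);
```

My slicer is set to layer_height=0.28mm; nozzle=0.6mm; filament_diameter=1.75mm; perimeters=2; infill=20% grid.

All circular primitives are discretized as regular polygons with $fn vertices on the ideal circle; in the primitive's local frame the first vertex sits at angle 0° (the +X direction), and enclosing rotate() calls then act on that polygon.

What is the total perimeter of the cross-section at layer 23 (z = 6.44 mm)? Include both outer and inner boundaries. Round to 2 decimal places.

21.96 mm

At z = 6.44 mm: the r=3.5 cylinder contributes a regular 32-gon of circumradius 3.5 (perimeter = 2·32·3.500·sin(180°/32) = 21.96 mm). Overall, the cross-section is a single solid region. Total boundary length (outer) = 21.96 mm.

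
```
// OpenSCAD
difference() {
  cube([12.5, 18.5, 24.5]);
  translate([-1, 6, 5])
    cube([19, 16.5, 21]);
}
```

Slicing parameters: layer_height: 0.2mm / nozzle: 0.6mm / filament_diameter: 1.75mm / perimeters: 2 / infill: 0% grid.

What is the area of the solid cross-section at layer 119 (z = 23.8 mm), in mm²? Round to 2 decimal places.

75.00 mm²

At z = 23.8 mm: the 12.5×18.5 cube contributes its full rectangle (area 231.25 mm²); the cube at (-1, 6) is present — its section is the full 19×16.5 rectangle (area 313.50 mm²); Subtracting the remaining from the first: starting from the 12.5×18.5 cube (231.25 mm²), the 19×16.5 cube at (-1, 6) partially overlaps it — only the 156.25 mm² overlap (of its 313.50 mm²) is removed, clipping the outline — area = 75.00 mm². Overall, the cross-section is a single solid region. Net area = 75.00 mm².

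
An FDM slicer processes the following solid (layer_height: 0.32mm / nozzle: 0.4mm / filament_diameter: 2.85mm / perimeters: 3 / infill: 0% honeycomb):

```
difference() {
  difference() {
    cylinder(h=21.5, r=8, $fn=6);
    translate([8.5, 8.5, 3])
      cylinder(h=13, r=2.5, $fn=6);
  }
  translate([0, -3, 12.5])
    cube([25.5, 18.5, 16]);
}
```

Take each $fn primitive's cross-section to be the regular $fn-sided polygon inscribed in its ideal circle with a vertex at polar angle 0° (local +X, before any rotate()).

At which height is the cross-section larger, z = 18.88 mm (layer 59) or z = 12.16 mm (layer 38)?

Layer 59 (z = 18.88): the cylinder: section is a regular 6-gon, circumradius r=8 (area = (6/2)·8.000²·sin(360°/6) = 166.28 mm²); the cylinder at (8.5, 8.5) does not reach this height (z outside [3, 16]); Subtracting the remaining from the first: none of the subtracted shapes is present at this height, so the r=8 cylinder is unchanged — area = 166.28 mm²; the cube at (0, -3) (footprint 25.5×18.5) is included at this height (area 471.75 mm²); Subtracting the remaining from the first: starting from that combined region (166.28 mm²), the 25.5×18.5 cube at (0, -3) partially overlaps it — only the 62.97 mm² overlap (of its 471.75 mm²) is removed, clipping the outline — area = 103.31 mm². So its area = 103.31 mm². Layer 38 (z = 12.16): the r=8 cylinder contributes a regular 6-gon of circumradius 8 (area = (6/2)·8.000²·sin(360°/6) = 166.28 mm²); the cylinder at (8.5, 8.5): section is a regular 6-gon, circumradius r=2.5 (area = (6/2)·2.500²·sin(360°/6) = 16.24 mm²); Subtracting the remaining from the first: starting from the r=8 cylinder (166.28 mm²), the r=2.5 cylinder at (8.5, 8.5) misses the remaining region (no effect) — area = 166.28 mm²; the cube at (0, -3) does not reach this height (z outside [12.5, 28.5]); Taking the first minus the rest: none of the subtracted shapes is present at this height, so that combined region is unchanged — area = 166.28 mm². So its area = 166.28 mm². Layer 38 is larger (166.28 vs 103.31 mm²).

layer 38 (z = 12.16 mm)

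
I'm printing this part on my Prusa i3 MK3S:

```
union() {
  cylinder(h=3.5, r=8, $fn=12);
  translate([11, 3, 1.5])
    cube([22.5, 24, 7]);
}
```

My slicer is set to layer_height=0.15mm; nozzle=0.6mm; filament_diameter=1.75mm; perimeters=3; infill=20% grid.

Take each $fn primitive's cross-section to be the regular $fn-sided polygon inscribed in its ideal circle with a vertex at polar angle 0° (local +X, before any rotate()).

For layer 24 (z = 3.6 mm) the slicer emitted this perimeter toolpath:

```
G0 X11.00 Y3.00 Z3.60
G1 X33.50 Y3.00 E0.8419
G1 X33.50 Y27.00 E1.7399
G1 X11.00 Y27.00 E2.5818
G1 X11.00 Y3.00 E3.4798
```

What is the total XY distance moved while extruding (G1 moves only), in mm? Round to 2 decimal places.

Sum the Euclidean lengths of each G1 segment: total = 93.00 mm.

93.00 mm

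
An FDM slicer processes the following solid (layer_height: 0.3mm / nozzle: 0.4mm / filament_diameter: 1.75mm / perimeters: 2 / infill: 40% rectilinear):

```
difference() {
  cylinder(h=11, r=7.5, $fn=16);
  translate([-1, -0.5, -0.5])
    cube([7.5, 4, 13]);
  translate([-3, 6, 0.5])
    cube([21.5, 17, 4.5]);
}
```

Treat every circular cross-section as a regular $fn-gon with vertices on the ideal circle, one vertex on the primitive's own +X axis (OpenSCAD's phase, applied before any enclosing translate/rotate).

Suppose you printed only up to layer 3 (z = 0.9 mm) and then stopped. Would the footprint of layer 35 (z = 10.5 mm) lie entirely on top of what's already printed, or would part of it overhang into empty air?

part overhangs

Compare the two slices. At z = 0.9: the r=7.5 cylinder gives a regular 16-gon of circumradius 7.5 (constant along its height) (area = (16/2)·7.500²·sin(360°/16) = 172.21 mm²); the cube at (-1, -0.5) (footprint 7.5×4) is included at this height (area 30.00 mm²); the 21.5×17 cube at (-3, 6) contributes its full rectangle (area 365.50 mm²); Taking the first minus the rest: starting from the r=7.5 cylinder (172.21 mm²), the 7.5×4 cube at (-1, -0.5) lies wholly inside it (removes its full 30.00 mm² and its 23.00 mm outline becomes a hole wall); the 21.5×17 cube at (-3, 6) partially overlaps it — only the 7.73 mm² overlap (of its 365.50 mm²) is removed, clipping the outline — area = 134.47 mm². At z = 10.5: the r=7.5 cylinder gives a regular 16-gon of circumradius 7.5 (constant along its height) (area = (16/2)·7.500²·sin(360°/16) = 172.21 mm²); the 7.5×4 cube at (-1, -0.5) contributes its full rectangle (area 30.00 mm²); the cube at (-3, 6) is absent (z outside [0.5, 5]); Taking the first minus the rest: starting from the r=7.5 cylinder (172.21 mm²), the 7.5×4 cube at (-1, -0.5) lies wholly inside it (removes its full 30.00 mm² and its 23.00 mm outline becomes a hole wall) — area = 142.21 mm². Checking containment: at z = 10.5 the cross-section extends beyond the z = 0.9 cross-section by about 7.73 mm².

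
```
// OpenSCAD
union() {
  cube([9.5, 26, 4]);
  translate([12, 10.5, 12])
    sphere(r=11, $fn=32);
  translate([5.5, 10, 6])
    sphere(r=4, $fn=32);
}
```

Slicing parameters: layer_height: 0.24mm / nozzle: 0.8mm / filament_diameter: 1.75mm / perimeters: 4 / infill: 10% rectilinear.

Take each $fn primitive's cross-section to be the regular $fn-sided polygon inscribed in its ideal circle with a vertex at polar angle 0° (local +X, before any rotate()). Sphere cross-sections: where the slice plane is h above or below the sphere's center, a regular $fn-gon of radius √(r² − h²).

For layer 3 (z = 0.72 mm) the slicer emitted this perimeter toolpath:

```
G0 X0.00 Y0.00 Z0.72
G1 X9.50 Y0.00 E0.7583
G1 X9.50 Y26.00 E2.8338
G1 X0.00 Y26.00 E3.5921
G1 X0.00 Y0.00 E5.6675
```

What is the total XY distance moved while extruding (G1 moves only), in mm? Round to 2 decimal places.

71.00 mm

Sum the Euclidean lengths of each G1 segment: total = 71.00 mm.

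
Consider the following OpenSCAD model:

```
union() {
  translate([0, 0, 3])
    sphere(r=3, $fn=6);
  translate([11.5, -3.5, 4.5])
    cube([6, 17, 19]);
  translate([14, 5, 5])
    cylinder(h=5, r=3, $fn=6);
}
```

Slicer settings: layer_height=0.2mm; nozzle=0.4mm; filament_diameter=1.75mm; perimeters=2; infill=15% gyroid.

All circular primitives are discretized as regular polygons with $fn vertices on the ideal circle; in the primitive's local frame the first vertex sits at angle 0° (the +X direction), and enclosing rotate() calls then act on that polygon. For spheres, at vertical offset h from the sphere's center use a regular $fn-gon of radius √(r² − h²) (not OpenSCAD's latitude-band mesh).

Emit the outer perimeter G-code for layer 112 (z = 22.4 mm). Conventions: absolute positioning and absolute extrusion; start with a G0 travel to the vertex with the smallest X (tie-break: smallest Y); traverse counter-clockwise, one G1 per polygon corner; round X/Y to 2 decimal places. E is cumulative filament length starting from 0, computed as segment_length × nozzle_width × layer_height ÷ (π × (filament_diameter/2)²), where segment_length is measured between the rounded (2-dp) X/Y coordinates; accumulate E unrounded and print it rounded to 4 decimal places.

At z = 22.4 mm: the sphere is not intersected at this z (|z−center|=19.400 > r=3); the cube at (11.5, -3.5) (footprint 6×17) is included at this height; the cylinder at (14, 5) is absent (z outside [5, 10]); Combining (union): only the 6×17 cube at (11.5, -3.5) is present, so the union is just that shape — 1 connected region. The outline is a single polygon with 4 vertices. Extrusion per mm of travel: 0.4 × 0.2 / (π × 0.875²) = 0.033260. Accumulating E over each segment gives final E = 1.5300.

G0 X11.50 Y-3.50 Z22.40
G1 X17.50 Y-3.50 E0.1996
G1 X17.50 Y13.50 E0.7650
G1 X11.50 Y13.50 E0.9645
G1 X11.50 Y-3.50 E1.5300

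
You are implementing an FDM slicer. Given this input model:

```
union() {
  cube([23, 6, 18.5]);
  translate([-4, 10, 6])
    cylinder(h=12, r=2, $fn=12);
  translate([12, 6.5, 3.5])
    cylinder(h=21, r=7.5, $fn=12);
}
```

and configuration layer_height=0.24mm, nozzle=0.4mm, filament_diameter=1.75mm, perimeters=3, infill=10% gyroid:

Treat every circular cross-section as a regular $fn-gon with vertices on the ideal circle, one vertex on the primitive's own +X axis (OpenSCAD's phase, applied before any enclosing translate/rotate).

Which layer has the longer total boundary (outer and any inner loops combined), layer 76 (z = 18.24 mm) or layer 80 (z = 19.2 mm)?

layer 76 (z = 18.24 mm)

Layer 76 (z = 18.24): the cube (footprint 23×6) is included at this height (perimeter 58.00 mm); the cylinder at (-4, 10) is absent (z outside [6, 18]); the r=7.5 cylinder at (12, 6.5) contributes a regular 12-gon of circumradius 7.5 (perimeter = 2·12·7.500·sin(180°/12) = 46.59 mm); Taking the union: the regions partially overlap (shared area 73.21 mm²), so the edge portions inside another operand are dropped and the merged outline is re-measured after clipping — boundary = 67.86 mm. So its perimeter = 67.86 mm. Layer 80 (z = 19.2): the cube does not reach this height (z outside [0, 18.5]); the cylinder at (-4, 10) is absent (z outside [6, 18]); the r=7.5 cylinder at (12, 6.5) gives a regular 12-gon of circumradius 7.5 (constant along its height) (perimeter = 2·12·7.500·sin(180°/12) = 46.59 mm); Taking the union: only the r=7.5 cylinder at (12, 6.5) is present, so the union is just that shape — boundary = 46.59 mm. So its perimeter = 46.59 mm. Layer 76 is larger (67.86 vs 46.59 mm).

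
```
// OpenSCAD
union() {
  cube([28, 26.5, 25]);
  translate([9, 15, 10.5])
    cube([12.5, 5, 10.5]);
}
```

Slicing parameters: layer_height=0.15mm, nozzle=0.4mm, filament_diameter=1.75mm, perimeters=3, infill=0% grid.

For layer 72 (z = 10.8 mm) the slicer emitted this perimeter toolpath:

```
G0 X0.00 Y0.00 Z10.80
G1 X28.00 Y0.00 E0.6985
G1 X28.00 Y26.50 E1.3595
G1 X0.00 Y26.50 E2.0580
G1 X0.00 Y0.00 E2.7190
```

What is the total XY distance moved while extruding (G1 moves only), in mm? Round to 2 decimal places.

109.00 mm

Sum the Euclidean lengths of each G1 segment: total = 109.00 mm.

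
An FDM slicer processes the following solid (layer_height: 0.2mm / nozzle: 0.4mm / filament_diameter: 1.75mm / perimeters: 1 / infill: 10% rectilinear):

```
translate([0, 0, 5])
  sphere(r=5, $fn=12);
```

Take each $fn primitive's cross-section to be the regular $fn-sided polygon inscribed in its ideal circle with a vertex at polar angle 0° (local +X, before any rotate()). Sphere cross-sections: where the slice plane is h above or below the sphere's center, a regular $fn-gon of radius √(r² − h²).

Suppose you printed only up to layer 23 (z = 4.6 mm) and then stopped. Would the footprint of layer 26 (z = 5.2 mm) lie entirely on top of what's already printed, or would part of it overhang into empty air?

Compare the two slices. At z = 4.6: the r=5 sphere contributes a regular 12-gon of circumradius √(5²−0.4²) = 4.984 (area = (12/2)·4.984²·sin(360°/12) = 74.52 mm²). At z = 5.2: the r=5 sphere contributes a regular 12-gon of circumradius √(5²−0.2²) = 4.996 (area = (12/2)·4.996²·sin(360°/12) = 74.88 mm²). Checking containment: the cross-section at z = 5.2 is a subset of the cross-section at z = 4.6.

entirely on top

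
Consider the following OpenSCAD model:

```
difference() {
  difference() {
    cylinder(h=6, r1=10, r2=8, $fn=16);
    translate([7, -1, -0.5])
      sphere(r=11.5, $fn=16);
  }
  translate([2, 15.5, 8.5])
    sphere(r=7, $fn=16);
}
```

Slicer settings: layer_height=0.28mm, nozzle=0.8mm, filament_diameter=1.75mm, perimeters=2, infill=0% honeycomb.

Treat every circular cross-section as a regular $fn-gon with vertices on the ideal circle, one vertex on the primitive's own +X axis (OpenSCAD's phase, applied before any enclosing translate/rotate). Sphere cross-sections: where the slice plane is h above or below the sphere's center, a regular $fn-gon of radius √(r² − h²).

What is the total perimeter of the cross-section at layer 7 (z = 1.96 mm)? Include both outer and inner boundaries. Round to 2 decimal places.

52.44 mm

At z = 1.96 mm: the cone: at t=0.327 of its height the radius interpolates to r₁+(r₂−r₁)t = 9.347, giving a regular 16-gon of that circumradius (perimeter = 2·16·9.347·sin(180°/16) = 58.35 mm); the sphere at (7, -1): section is a regular 16-gon, circumradius = √(r²−h²) = √(11.5²−2.46²) = 11.234 (perimeter = 2·16·11.234·sin(180°/16) = 70.13 mm); After the difference (first − rest): starting from the cone, the r=11.5 sphere at (7, -1) partially overlaps it — only the 180.93 mm² overlap (of its 386.35 mm²) is removed, clipping the outline — boundary = 52.44 mm; the sphere at (2, 15.5): section is a regular 16-gon, circumradius = √(r²−h²) = √(7²−6.54²) = 2.496 (perimeter = 2·16·2.496·sin(180°/16) = 15.58 mm); After the difference (first − rest): starting from that combined region, the r=7 sphere at (2, 15.5) misses the remaining region (no effect) — boundary = 52.44 mm. Overall, the cross-section is a single solid region. Total boundary length (outer) = 52.44 mm.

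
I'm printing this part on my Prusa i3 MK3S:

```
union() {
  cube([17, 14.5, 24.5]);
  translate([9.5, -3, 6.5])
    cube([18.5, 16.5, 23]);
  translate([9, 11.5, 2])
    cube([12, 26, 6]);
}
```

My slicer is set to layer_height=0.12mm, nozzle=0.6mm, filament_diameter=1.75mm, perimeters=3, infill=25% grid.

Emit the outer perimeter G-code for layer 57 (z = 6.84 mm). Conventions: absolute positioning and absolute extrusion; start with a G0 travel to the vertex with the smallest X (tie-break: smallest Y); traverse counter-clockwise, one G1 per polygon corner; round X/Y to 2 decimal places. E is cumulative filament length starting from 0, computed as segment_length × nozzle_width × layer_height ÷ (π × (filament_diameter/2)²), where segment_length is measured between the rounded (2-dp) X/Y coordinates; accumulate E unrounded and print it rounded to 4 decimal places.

At z = 6.84 mm: the cube is present — its section is the full 17×14.5 rectangle; the cube at (9.5, -3) (footprint 18.5×16.5) is included at this height; the 12×26 cube at (9, 11.5) contributes its full rectangle; Combining (union): the regions partially overlap (shared area 133.25 mm²), so overlapping operands fuse into one piece — 1 connected region. The outline is a single polygon with 10 vertices. Extrusion per mm of travel: 0.6 × 0.12 / (π × 0.875²) = 0.029934. Accumulating E over each segment gives final E = 4.1010.

G0 X0.00 Y0.00 Z6.84
G1 X9.50 Y0.00 E0.2844
G1 X9.50 Y-3.00 E0.3742
G1 X28.00 Y-3.00 E0.9280
G1 X28.00 Y13.50 E1.4219
G1 X21.00 Y13.50 E1.6314
G1 X21.00 Y37.50 E2.3498
G1 X9.00 Y37.50 E2.7090
G1 X9.00 Y14.50 E3.3975
G1 X0.00 Y14.50 E3.6669
G1 X0.00 Y0.00 E4.1010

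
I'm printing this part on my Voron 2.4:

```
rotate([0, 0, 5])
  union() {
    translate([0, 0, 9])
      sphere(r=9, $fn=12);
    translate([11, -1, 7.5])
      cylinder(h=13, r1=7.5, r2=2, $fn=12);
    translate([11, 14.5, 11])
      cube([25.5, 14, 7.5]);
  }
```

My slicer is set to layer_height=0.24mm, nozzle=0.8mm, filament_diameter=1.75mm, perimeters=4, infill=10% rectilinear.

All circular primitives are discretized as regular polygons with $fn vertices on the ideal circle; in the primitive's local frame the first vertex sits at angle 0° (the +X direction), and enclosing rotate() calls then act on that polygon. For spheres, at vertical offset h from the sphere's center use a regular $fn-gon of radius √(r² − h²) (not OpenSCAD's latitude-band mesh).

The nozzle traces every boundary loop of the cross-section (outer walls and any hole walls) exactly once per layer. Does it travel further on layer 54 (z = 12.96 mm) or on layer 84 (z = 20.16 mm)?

Layer 54 (z = 12.96): the r=9 sphere contributes a regular 12-gon of circumradius √(9²−3.96²) = 8.082 (perimeter = 2·12·8.082·sin(180°/12) = 50.20 mm); the cone at (11, -1): at t=0.420 of its height the radius interpolates to r₁+(r₂−r₁)t = 5.190, giving a regular 12-gon of that circumradius (perimeter = 2·12·5.190·sin(180°/12) = 32.24 mm); the cube at (11, 14.5) is present — its section is the full 25.5×14 rectangle (perimeter 79.00 mm); Merging all regions: the regions partially overlap (shared area 8.58 mm²), so the edge portions inside another operand are dropped and the merged outline is re-measured after clipping — boundary = 147.31 mm; (whole slice rotated 5° about Z — lengths, areas and connectivity unchanged). So its perimeter = 147.31 mm. Layer 84 (z = 20.16): the sphere is absent (|z−center|=11.160 > r=9); the cone at (11, -1): at t=0.974 of its height the radius interpolates to r₁+(r₂−r₁)t = 2.144, giving a regular 12-gon of that circumradius (perimeter = 2·12·2.144·sin(180°/12) = 13.32 mm); the cube at (11, 14.5) does not reach this height (z outside [11, 18.5]); Taking the union: only the cone at (11, -1) is present, so the union is just that shape — boundary = 13.32 mm; (rotated 5° about Z; rotation is an isometry so areas/perimeters/island counts are preserved). So its perimeter = 13.32 mm. Layer 54 is larger (147.31 vs 13.32 mm).

layer 54 (z = 12.96 mm)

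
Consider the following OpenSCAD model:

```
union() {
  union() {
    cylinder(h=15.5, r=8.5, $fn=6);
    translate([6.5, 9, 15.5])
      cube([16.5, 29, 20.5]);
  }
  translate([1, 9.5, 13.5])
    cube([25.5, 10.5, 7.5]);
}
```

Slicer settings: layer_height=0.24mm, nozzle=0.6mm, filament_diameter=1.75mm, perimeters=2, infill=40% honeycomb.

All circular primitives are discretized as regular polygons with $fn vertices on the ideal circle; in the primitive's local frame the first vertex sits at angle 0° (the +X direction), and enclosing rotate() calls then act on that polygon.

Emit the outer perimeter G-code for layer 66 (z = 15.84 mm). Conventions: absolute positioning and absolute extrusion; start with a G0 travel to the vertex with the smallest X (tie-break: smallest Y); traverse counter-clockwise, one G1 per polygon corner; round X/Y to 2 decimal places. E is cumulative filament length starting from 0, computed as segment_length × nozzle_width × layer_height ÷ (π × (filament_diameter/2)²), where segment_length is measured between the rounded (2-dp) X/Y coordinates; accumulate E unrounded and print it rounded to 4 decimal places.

G0 X1.00 Y9.50 Z15.84
G1 X6.50 Y9.50 E0.3293
G1 X6.50 Y9.00 E0.3592
G1 X23.00 Y9.00 E1.3470
G1 X23.00 Y9.50 E1.3770
G1 X26.50 Y9.50 E1.5865
G1 X26.50 Y20.00 E2.2151
G1 X23.00 Y20.00 E2.4247
G1 X23.00 Y38.00 E3.5023
G1 X6.50 Y38.00 E4.4901
G1 X6.50 Y20.00 E5.5677
G1 X1.00 Y20.00 E5.8970
G1 X1.00 Y9.50 E6.5256

At z = 15.84 mm: the cylinder is absent (z outside [0, 15.5]); the cube at (6.5, 9) (footprint 16.5×29) is included at this height; Taking the union: only the 16.5×29 cube at (6.5, 9) is present, so the union is just that shape — 1 connected region; the 25.5×10.5 cube at (1, 9.5) contributes its full rectangle; Taking the union: the regions partially overlap (shared area 173.25 mm²), so overlapping operands fuse into one piece — 1 connected region. The outline is a single polygon with 12 vertices. Extrusion per mm of travel: 0.6 × 0.24 / (π × 0.875²) = 0.059868. Accumulating E over each segment gives final E = 6.5256.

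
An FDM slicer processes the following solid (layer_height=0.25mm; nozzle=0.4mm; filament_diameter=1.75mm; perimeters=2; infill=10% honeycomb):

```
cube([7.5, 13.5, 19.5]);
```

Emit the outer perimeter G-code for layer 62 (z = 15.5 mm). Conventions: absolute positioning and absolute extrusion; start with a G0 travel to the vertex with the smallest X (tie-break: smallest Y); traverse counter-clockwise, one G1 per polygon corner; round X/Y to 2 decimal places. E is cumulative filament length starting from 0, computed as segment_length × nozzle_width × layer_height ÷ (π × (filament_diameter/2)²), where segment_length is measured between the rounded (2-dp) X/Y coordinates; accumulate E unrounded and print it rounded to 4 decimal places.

At z = 15.5 mm: the cube is present — its section is the full 7.5×13.5 rectangle. The outline is a single polygon with 4 vertices. Extrusion per mm of travel: 0.4 × 0.25 / (π × 0.875²) = 0.041575. Accumulating E over each segment gives final E = 1.7462.

G0 X0.00 Y0.00 Z15.50
G1 X7.50 Y0.00 E0.3118
G1 X7.50 Y13.50 E0.8731
G1 X0.00 Y13.50 E1.1849
G1 X0.00 Y0.00 E1.7462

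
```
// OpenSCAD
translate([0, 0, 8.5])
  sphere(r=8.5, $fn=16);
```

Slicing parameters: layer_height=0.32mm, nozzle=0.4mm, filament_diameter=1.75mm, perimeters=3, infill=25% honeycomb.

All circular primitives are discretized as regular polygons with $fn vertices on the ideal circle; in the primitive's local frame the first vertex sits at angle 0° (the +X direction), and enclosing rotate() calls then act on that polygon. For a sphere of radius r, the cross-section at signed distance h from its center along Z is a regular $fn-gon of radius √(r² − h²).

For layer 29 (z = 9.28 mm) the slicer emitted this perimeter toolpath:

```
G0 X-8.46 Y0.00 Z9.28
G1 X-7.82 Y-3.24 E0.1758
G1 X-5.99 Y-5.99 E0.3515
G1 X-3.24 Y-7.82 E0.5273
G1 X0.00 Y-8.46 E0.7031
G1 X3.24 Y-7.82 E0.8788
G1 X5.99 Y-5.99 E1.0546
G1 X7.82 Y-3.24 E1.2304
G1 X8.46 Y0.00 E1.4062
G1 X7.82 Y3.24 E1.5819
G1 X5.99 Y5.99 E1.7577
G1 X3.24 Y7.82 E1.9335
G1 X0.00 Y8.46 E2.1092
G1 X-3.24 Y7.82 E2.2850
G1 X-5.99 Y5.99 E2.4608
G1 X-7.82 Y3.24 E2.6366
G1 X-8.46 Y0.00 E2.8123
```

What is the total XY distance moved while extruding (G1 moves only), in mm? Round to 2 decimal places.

Sum the Euclidean lengths of each G1 segment: total = 52.85 mm.

52.85 mm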